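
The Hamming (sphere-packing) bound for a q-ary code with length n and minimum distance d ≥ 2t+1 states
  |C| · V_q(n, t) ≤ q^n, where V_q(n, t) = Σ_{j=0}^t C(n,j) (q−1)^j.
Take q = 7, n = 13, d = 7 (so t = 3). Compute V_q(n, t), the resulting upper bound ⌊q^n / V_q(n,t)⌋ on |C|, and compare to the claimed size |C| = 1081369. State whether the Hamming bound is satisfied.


V_q(n, t) = 64663, q^n = 96889010407, Hamming bound = 1498368, |C| = 1081369 ≤ bound (satisfied).

Step 1: Compute V_q(n, t) = Σ_{j=0}^3 C(n, j) (q−1)^j.
  j = 0: C(13,0)·(6)^0 = 1·1 = 1.
  j = 1: C(13,1)·(6)^1 = 13·6 = 78.
  j = 2: C(13,2)·(6)^2 = 78·36 = 2808.
  j = 3: C(13,3)·(6)^3 = 286·216 = 61776.
  V_q(n, t) = 1 + 78 + 2808 + 61776 = 64663.
Step 2: q^n = 7^13 = 96889010407.
Step 3: Hamming bound ⌊q^n / V_q(n,t)⌋ = ⌊96889010407/64663⌋ = 1498368.
Step 4: Compare |C| = 1081369 to 1498368: satisfied.
The claimed |C| lies below the Hamming bound.


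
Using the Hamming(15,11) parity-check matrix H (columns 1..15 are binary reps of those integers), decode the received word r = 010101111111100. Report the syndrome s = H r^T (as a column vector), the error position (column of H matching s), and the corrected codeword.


s = (0, 1, 1, 0)^T, error position = 6, corrected codeword c = 010100111111100

Compute s = H r^T mod 2 one row at a time:
  s_1 = 1 + 1 + 1 + 1 + 1 + 1 + 0 + 0 = 6 ≡ 0 (mod 2).
  s_2 = 1 + 0 + 1 + 1 + 1 + 1 + 0 + 0 = 5 ≡ 1 (mod 2).
  s_3 = 1 + 0 + 1 + 1 + 1 + 1 + 0 + 0 = 5 ≡ 1 (mod 2).
  s_4 = 0 + 0 + 0 + 1 + 1 + 1 + 1 + 0 = 4 ≡ 0 (mod 2).
s = (0, 1, 1, 0)^T — this equals column 6 of H (binary 0110), so error is at position 6.
Correct: flip bit 6 of r = 010101111111100 to get c = 010100111111100.


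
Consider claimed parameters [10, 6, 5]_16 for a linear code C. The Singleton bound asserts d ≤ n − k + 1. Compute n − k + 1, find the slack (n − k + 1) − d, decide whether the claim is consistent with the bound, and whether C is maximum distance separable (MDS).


Singleton RHS = n − k + 1 = 5, slack = 0, bound satisfied, MDS.

Singleton bound: d ≤ n − k + 1.
Here n = 10, k = 6, so n − k + 1 = 5.
Given d = 5, check d ≤ 5: YES.
Slack = (n − k + 1) − d = 0.
The code is MDS (slack = 0).
Description: the claimed parameters are [10, 6, 5]_16; such a code would be MDS (meets Singleton bound).


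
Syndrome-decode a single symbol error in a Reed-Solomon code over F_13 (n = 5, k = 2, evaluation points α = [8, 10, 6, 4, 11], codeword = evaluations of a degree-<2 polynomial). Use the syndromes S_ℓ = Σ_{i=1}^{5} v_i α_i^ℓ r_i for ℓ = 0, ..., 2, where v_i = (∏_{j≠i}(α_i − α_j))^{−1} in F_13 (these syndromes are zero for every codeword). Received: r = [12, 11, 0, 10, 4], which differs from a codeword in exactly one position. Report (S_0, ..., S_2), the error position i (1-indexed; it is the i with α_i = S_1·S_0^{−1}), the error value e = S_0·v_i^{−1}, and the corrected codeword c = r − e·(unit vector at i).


S = (2, 8, 6), error at position 4, error magnitude e = 9, c = [12, 11, 0, 1, 4].

Step 1: column multipliers v_i = (∏_{j≠i}(α_i − α_j))^{−1} mod 13.
  i = 1 (α = 8): (8−10)(8−6)(8−4)(8−11) = (−2)·2·4·(−3) = 48 ≡ 9, so v_1 = 9^{−1} = 3 (mod 13).
  i = 2 (α = 10): (10−8)(10−6)(10−4)(10−11) = 2·4·6·(−1) = −48 ≡ 4, so v_2 = 4^{−1} = 10 (mod 13).
  i = 3 (α = 6): (6−8)(6−10)(6−4)(6−11) = (−2)·(−4)·2·(−5) = −80 ≡ 11, so v_3 = 11^{−1} = 6 (mod 13).
  i = 4 (α = 4): (4−8)(4−10)(4−6)(4−11) = (−4)·(−6)·(−2)·(−7) = 336 ≡ 11, so v_4 = 11^{−1} = 6 (mod 13).
  i = 5 (α = 11): (11−8)(11−10)(11−6)(11−4) = 3·1·5·7 = 105 ≡ 1, so v_5 = 1^{−1} = 1 (mod 13).
  v = [3, 10, 6, 6, 1].
Step 2: syndromes of r = [12, 11, 0, 10, 4] (all sums mod 13).
  S_0 = Σ v_i r_i = 3·12 + 10·11 + 6·0 + 6·10 + 1·4 = 210 ≡ 2.
  S_1 = Σ v_i α_i r_i = 3·8·12 + 10·10·11 + 6·6·0 + 6·4·10 + 1·11·4 = 1672 ≡ 8.
  α_i^2 mod 13 = [12, 9, 10, 3, 4].
  S_2 = Σ v_i α_i^2 r_i = 3·12·12 + 10·9·11 + 6·10·0 + 6·3·10 + 1·4·4 = 1618 ≡ 6.
  S = (2, 8, 6) ≠ 0, so r is not a codeword (an error is present).
Step 3: locate the error. For a single error e at position i, S_ℓ = v_i·e·α_i^ℓ, so α_err = S_1/S_0.
  S_0^{−1} = 2^{−1} = 7 (mod 13), so α_err = 8·7 = 56 ≡ 4 = α_4. Error position i = 4.
  Consistency check: S_2/S_1 = 6·5 = 30 ≡ 4 = α_err ✓ (single-error assumption holds).
Step 4: error magnitude e = S_0/v_4 = S_0·∏_{j≠4}(α_4 − α_j) = 2·11 = 22 ≡ 9 (mod 13).
Step 5: correct position 4: c_4 = r_4 − e = 10 − 9 ≡ 1 (mod 13). Hence c = [12, 11, 0, 1, 4].
  Check: interpolating c through the α_i gives m(x) = 3 + 6·x (degree < 2) with m(α_i) = c_i for every i, so c is indeed a codeword.


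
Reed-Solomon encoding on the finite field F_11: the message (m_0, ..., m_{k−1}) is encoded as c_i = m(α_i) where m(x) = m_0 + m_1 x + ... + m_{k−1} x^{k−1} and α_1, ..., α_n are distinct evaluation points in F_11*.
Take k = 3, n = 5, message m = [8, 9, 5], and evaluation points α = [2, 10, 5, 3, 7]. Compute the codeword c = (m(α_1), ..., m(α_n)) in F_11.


c = [2, 4, 2, 3, 8]

Message polynomial: m(x) = 8 + 9·x + 5·x^2 (mod 11).
For each evaluation point α_i, compute m(α_i) mod 11:
  α_1 = 2: Horner steps 5 → 8 → 2, so m(2) = 2.
  α_2 = 10: Horner steps 5 → 4 → 4, so m(10) = 4.
  α_3 = 5: Horner steps 5 → 1 → 2, so m(5) = 2.
  α_4 = 3: Horner steps 5 → 2 → 3, so m(3) = 3.
  α_5 = 7: Horner steps 5 → 0 → 8, so m(7) = 8.
Codeword c = [2, 4, 2, 3, 8] ∈ F_11^5.


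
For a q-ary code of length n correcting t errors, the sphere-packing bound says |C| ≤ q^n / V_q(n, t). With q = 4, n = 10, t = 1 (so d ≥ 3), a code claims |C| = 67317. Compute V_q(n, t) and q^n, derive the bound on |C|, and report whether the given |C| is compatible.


V_q(n, t) = 31, q^n = 1048576, Hamming bound = 33825, |C| = 67317 > bound (violated).

Step 1: Compute V_q(n, t) = Σ_{j=0}^1 C(n, j) (q−1)^j.
  j = 0: C(10,0)·(3)^0 = 1·1 = 1.
  j = 1: C(10,1)·(3)^1 = 10·3 = 30.
  V_q(n, t) = 1 + 30 = 31.
Step 2: q^n = 4^10 = 1048576.
Step 3: Hamming bound ⌊q^n / V_q(n,t)⌋ = ⌊1048576/31⌋ = 33825.
Step 4: Compare |C| = 67317 to 33825: violated.
The claimed |C| lies above the Hamming bound, so no 4-ary code of length 10 with d ≥ 3 can have 67317 codewords.


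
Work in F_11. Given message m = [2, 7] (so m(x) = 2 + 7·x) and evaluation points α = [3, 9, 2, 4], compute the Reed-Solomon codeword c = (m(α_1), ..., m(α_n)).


c = [1, 10, 5, 8]

Message polynomial: m(x) = 2 + 7·x (mod 11).
For each evaluation point α_i, compute m(α_i) mod 11:
  α_1 = 3: Horner steps 7 → 1, so m(3) = 1.
  α_2 = 9: Horner steps 7 → 10, so m(9) = 10.
  α_3 = 2: Horner steps 7 → 5, so m(2) = 5.
  α_4 = 4: Horner steps 7 → 8, so m(4) = 8.
Codeword c = [1, 10, 5, 8] ∈ F_11^4.


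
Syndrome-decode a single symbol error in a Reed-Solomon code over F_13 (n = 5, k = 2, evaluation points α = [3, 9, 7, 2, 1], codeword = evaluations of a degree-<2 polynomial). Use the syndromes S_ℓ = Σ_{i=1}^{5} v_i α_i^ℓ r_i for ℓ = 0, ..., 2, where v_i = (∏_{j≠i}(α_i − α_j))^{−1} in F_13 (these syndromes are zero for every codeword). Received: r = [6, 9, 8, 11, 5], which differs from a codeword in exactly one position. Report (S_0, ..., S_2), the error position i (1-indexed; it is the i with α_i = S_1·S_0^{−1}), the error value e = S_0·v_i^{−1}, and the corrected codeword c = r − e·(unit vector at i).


S = (3, 6, 12), error at position 4, error magnitude e = 12, c = [6, 9, 8, 12, 5].

Step 1: column multipliers v_i = (∏_{j≠i}(α_i − α_j))^{−1} mod 13.
  i = 1 (α = 3): (3−9)(3−7)(3−2)(3−1) = (−6)·(−4)·1·2 = 48 ≡ 9, so v_1 = 9^{−1} = 3 (mod 13).
  i = 2 (α = 9): (9−3)(9−7)(9−2)(9−1) = 6·2·7·8 = 672 ≡ 9, so v_2 = 9^{−1} = 3 (mod 13).
  i = 3 (α = 7): (7−3)(7−9)(7−2)(7−1) = 4·(−2)·5·6 = −240 ≡ 7, so v_3 = 7^{−1} = 2 (mod 13).
  i = 4 (α = 2): (2−3)(2−9)(2−7)(2−1) = (−1)·(−7)·(−5)·1 = −35 ≡ 4, so v_4 = 4^{−1} = 10 (mod 13).
  i = 5 (α = 1): (1−3)(1−9)(1−7)(1−2) = (−2)·(−8)·(−6)·(−1) = 96 ≡ 5, so v_5 = 5^{−1} = 8 (mod 13).
  v = [3, 3, 2, 10, 8].
Step 2: syndromes of r = [6, 9, 8, 11, 5] (all sums mod 13).
  S_0 = Σ v_i r_i = 3·6 + 3·9 + 2·8 + 10·11 + 8·5 = 211 ≡ 3.
  S_1 = Σ v_i α_i r_i = 3·3·6 + 3·9·9 + 2·7·8 + 10·2·11 + 8·1·5 = 669 ≡ 6.
  α_i^2 mod 13 = [9, 3, 10, 4, 1].
  S_2 = Σ v_i α_i^2 r_i = 3·9·6 + 3·3·9 + 2·10·8 + 10·4·11 + 8·1·5 = 883 ≡ 12.
  S = (3, 6, 12) ≠ 0, so r is not a codeword (an error is present).
Step 3: locate the error. For a single error e at position i, S_ℓ = v_i·e·α_i^ℓ, so α_err = S_1/S_0.
  S_0^{−1} = 3^{−1} = 9 (mod 13), so α_err = 6·9 = 54 ≡ 2 = α_4. Error position i = 4.
  Consistency check: S_2/S_1 = 12·11 = 132 ≡ 2 = α_err ✓ (single-error assumption holds).
Step 4: error magnitude e = S_0/v_4 = S_0·∏_{j≠4}(α_4 − α_j) = 3·4 = 12 ≡ 12 (mod 13).
Step 5: correct position 4: c_4 = r_4 − e = 11 − 12 ≡ 12 (mod 13). Hence c = [6, 9, 8, 12, 5].
  Check: interpolating c through the α_i gives m(x) = 11 + 7·x (degree < 2) with m(α_i) = c_i for every i, so c is indeed a codeword.


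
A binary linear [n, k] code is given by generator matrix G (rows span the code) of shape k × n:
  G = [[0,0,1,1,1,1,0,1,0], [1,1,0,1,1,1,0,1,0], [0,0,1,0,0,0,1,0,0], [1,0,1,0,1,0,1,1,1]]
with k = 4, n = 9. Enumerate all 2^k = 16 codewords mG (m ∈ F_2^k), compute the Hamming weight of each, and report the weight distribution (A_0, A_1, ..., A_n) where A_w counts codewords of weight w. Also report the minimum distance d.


Weight distribution: A_0 = 1, A_2 = 1, A_3 = 2, A_4 = 2, A_5 = 6, A_6 = 3, A_8 = 1. Minimum distance d = 2.

Enumerate all 2^4 = 16 messages m ∈ F_2^4.
For each, compute codeword c = mG in F_2^9, then tally its weight.
  m = 0000 → c = 000000000, weight = 0.
  m = 1000 → c = 001111010, weight = 5.
  m = 0100 → c = 110111010, weight = 6.
  m = 1100 → c = 111000000, weight = 3.
  m = 0010 → c = 001000100, weight = 2.
  m = 1010 → c = 000111110, weight = 5.
  m = 0110 → c = 111111110, weight = 8.
  m = 1110 → c = 110000100, weight = 3.
  m = 0001 → c = 101010111, weight = 6.
  m = 1001 → c = 100101101, weight = 5.
  m = 0101 → c = 011101101, weight = 6.
  m = 1101 → c = 010010111, weight = 5.
  m = 0011 → c = 100010011, weight = 4.
  m = 1011 → c = 101101001, weight = 5.
  m = 0111 → c = 010101001, weight = 4.
  m = 1111 → c = 011010011, weight = 5.
Tally weights:
  weight 0: 1 codewords.
  weight 2: 1 codewords.
  weight 3: 2 codewords.
  weight 4: 2 codewords.
  weight 5: 6 codewords.
  weight 6: 3 codewords.
  weight 8: 1 codewords.
Minimum distance d = smallest w > 0 with A_w > 0 = 2.
Sanity: Σ A_w = 16 = 2^4 = 16 ✓.


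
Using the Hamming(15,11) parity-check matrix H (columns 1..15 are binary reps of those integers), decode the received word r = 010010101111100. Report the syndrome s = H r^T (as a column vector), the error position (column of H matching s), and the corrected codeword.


s = (1, 0, 0, 1)^T, error position = 9, corrected codeword c = 010010100111100

Compute s = H r^T mod 2 one row at a time:
  s_1 = 0 + 1 + 1 + 1 + 1 + 1 + 0 + 0 = 5 ≡ 1 (mod 2).
  s_2 = 0 + 1 + 0 + 1 + 1 + 1 + 0 + 0 = 4 ≡ 0 (mod 2).
  s_3 = 1 + 0 + 0 + 1 + 1 + 1 + 0 + 0 = 4 ≡ 0 (mod 2).
  s_4 = 0 + 0 + 1 + 1 + 1 + 1 + 1 + 0 = 5 ≡ 1 (mod 2).
s = (1, 0, 0, 1)^T — this equals column 9 of H (binary 1001), so error is at position 9.
Correct: flip bit 9 of r = 010010101111100 to get c = 010010100111100.


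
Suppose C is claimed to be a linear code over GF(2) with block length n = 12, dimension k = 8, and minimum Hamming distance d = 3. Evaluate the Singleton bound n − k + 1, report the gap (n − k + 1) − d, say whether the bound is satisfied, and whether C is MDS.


Singleton RHS = n − k + 1 = 5, slack = 2, bound satisfied, not MDS.

Singleton bound: d ≤ n − k + 1.
Here n = 12, k = 8, so n − k + 1 = 5.
Given d = 3, check d ≤ 5: YES.
Slack = (n − k + 1) − d = 2.
The code is NOT MDS (slack = 2 > 0).
Description: the claimed parameters are [12, 8, 3]_2; such a code would be non-MDS.


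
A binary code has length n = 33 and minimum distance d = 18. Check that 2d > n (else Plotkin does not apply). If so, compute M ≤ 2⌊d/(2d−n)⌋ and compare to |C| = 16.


Plotkin bound M ≤ 12; given |C| = 16 > bound (violated).

Check applicability: 2d = 36, n = 33.
2d − n = 3 > 0, so Plotkin applies.
Compute d/(2d−n) = 18/3 ≈ 6.0000.
⌊d/(2d−n)⌋ = 6.
Plotkin bound: M ≤ 2·6 = 12.
Given |C| = 16, check: VIOLATED.
This |C| is above the Plotkin bound, so no binary code with n = 33, d = 18 and 16 codewords exists.


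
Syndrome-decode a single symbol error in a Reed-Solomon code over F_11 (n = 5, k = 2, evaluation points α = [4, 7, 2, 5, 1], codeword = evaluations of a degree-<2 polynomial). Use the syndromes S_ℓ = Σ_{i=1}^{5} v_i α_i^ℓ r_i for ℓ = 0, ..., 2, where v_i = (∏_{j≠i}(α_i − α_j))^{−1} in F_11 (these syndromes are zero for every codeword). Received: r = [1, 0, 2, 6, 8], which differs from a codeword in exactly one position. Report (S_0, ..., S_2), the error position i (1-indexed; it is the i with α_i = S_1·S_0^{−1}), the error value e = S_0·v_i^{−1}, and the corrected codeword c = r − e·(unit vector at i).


S = (7, 5, 2), error at position 2, error magnitude e = 6, c = [1, 5, 2, 6, 8].

Step 1: column multipliers v_i = (∏_{j≠i}(α_i − α_j))^{−1} mod 11.
  i = 1 (α = 4): (4−7)(4−2)(4−5)(4−1) = (−3)·2·(−1)·3 = 18 ≡ 7, so v_1 = 7^{−1} = 8 (mod 11).
  i = 2 (α = 7): (7−4)(7−2)(7−5)(7−1) = 3·5·2·6 = 180 ≡ 4, so v_2 = 4^{−1} = 3 (mod 11).
  i = 3 (α = 2): (2−4)(2−7)(2−5)(2−1) = (−2)·(−5)·(−3)·1 = −30 ≡ 3, so v_3 = 3^{−1} = 4 (mod 11).
  i = 4 (α = 5): (5−4)(5−7)(5−2)(5−1) = 1·(−2)·3·4 = −24 ≡ 9, so v_4 = 9^{−1} = 5 (mod 11).
  i = 5 (α = 1): (1−4)(1−7)(1−2)(1−5) = (−3)·(−6)·(−1)·(−4) = 72 ≡ 6, so v_5 = 6^{−1} = 2 (mod 11).
  v = [8, 3, 4, 5, 2].
Step 2: syndromes of r = [1, 0, 2, 6, 8] (all sums mod 11).
  S_0 = Σ v_i r_i = 8·1 + 3·0 + 4·2 + 5·6 + 2·8 = 62 ≡ 7.
  S_1 = Σ v_i α_i r_i = 8·4·1 + 3·7·0 + 4·2·2 + 5·5·6 + 2·1·8 = 214 ≡ 5.
  α_i^2 mod 11 = [5, 5, 4, 3, 1].
  S_2 = Σ v_i α_i^2 r_i = 8·5·1 + 3·5·0 + 4·4·2 + 5·3·6 + 2·1·8 = 178 ≡ 2.
  S = (7, 5, 2) ≠ 0, so r is not a codeword (an error is present).
Step 3: locate the error. For a single error e at position i, S_ℓ = v_i·e·α_i^ℓ, so α_err = S_1/S_0.
  S_0^{−1} = 7^{−1} = 8 (mod 11), so α_err = 5·8 = 40 ≡ 7 = α_2. Error position i = 2.
  Consistency check: S_2/S_1 = 2·9 = 18 ≡ 7 = α_err ✓ (single-error assumption holds).
Step 4: error magnitude e = S_0/v_2 = S_0·∏_{j≠2}(α_2 − α_j) = 7·4 = 28 ≡ 6 (mod 11).
Step 5: correct position 2: c_2 = r_2 − e = 0 − 6 ≡ 5 (mod 11). Hence c = [1, 5, 2, 6, 8].
  Check: interpolating c through the α_i gives m(x) = 3 + 5·x (degree < 2) with m(α_i) = c_i for every i, so c is indeed a codeword.


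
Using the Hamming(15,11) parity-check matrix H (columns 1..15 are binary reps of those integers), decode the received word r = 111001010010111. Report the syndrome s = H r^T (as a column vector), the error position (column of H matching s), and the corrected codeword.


s = (1, 0, 0, 1)^T, error position = 9, corrected codeword c = 111001011010111

Compute s = H r^T mod 2 one row at a time:
  s_1 = 1 + 0 + 0 + 1 + 0 + 1 + 1 + 1 = 5 ≡ 1 (mod 2).
  s_2 = 0 + 0 + 1 + 0 + 0 + 1 + 1 + 1 = 4 ≡ 0 (mod 2).
  s_3 = 1 + 1 + 1 + 0 + 0 + 1 + 1 + 1 = 6 ≡ 0 (mod 2).
  s_4 = 1 + 1 + 0 + 0 + 0 + 1 + 1 + 1 = 5 ≡ 1 (mod 2).
s = (1, 0, 0, 1)^T — this equals column 9 of H (binary 1001), so error is at position 9.
Correct: flip bit 9 of r = 111001010010111 to get c = 111001011010111.


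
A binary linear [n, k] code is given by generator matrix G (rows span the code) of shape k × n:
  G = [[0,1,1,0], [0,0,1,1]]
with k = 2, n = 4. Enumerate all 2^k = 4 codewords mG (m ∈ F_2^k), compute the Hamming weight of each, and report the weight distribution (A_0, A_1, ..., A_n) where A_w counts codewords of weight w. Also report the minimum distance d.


Weight distribution: A_0 = 1, A_2 = 3. Minimum distance d = 2.

Enumerate all 2^2 = 4 messages m ∈ F_2^2.
For each, compute codeword c = mG in F_2^4, then tally its weight.
  m = 00 → c = 0000, weight = 0.
  m = 10 → c = 0110, weight = 2.
  m = 01 → c = 0011, weight = 2.
  m = 11 → c = 0101, weight = 2.
Tally weights:
  weight 0: 1 codewords.
  weight 2: 3 codewords.
Minimum distance d = smallest w > 0 with A_w > 0 = 2.
Sanity: Σ A_w = 4 = 2^2 = 4 ✓.


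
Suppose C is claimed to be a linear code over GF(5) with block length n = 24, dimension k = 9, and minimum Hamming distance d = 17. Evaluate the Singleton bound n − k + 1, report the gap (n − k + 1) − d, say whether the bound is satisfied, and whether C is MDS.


Singleton RHS = n − k + 1 = 16, slack = -1, bound violated (no such code; not MDS).

Singleton bound: d ≤ n − k + 1.
Here n = 24, k = 9, so n − k + 1 = 16.
Given d = 17, check d ≤ 16: NO.
Slack = (n − k + 1) − d = -1.
The slack is negative: d = 17 exceeds n − k + 1 = 16 by 1, so the Singleton bound is violated and no linear [24, 9, 17]_5 code can exist. In particular it is not MDS (MDS requires d = n − k + 1 exactly).
Description: the claimed parameters are [24, 9, 17]_5; such a code would be impossible (violates the Singleton bound).


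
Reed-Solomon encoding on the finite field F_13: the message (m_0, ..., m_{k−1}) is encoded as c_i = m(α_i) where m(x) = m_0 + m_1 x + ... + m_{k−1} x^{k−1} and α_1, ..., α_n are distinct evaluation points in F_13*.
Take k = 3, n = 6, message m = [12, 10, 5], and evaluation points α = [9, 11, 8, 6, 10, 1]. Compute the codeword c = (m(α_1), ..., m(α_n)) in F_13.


c = [0, 12, 9, 5, 1, 1]

Message polynomial: m(x) = 12 + 10·x + 5·x^2 (mod 13).
For each evaluation point α_i, compute m(α_i) mod 13:
  α_1 = 9: Horner steps 5 → 3 → 0, so m(9) = 0.
  α_2 = 11: Horner steps 5 → 0 → 12, so m(11) = 12.
  α_3 = 8: Horner steps 5 → 11 → 9, so m(8) = 9.
  α_4 = 6: Horner steps 5 → 1 → 5, so m(6) = 5.
  α_5 = 10: Horner steps 5 → 8 → 1, so m(10) = 1.
  α_6 = 1: Horner steps 5 → 2 → 1, so m(1) = 1.
Codeword c = [0, 12, 9, 5, 1, 1] ∈ F_13^6.


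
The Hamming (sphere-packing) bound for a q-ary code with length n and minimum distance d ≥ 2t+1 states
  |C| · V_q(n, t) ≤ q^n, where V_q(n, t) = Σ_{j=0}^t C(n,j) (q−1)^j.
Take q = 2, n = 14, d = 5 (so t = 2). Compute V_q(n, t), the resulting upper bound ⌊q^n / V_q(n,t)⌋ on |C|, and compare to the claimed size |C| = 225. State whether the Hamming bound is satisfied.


V_q(n, t) = 106, q^n = 16384, Hamming bound = 154, |C| = 225 > bound (violated).

Step 1: Compute V_q(n, t) = Σ_{j=0}^2 C(n, j) (q−1)^j.
  j = 0: C(14,0)·(1)^0 = 1·1 = 1.
  j = 1: C(14,1)·(1)^1 = 14·1 = 14.
  j = 2: C(14,2)·(1)^2 = 91·1 = 91.
  V_q(n, t) = 1 + 14 + 91 = 106.
Step 2: q^n = 2^14 = 16384.
Step 3: Hamming bound ⌊q^n / V_q(n,t)⌋ = ⌊16384/106⌋ = 154.
Step 4: Compare |C| = 225 to 154: violated.
The claimed |C| lies above the Hamming bound, so no 2-ary code of length 14 with d ≥ 5 can have 225 codewords.


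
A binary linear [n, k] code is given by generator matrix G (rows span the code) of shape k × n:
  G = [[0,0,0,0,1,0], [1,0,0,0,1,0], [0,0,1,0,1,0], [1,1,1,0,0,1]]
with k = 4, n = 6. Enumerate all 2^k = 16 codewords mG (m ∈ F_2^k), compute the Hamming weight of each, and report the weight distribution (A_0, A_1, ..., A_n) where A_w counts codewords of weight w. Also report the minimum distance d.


Weight distribution: A_0 = 1, A_1 = 3, A_2 = 4, A_3 = 4, A_4 = 3, A_5 = 1. Minimum distance d = 1.

Enumerate all 2^4 = 16 messages m ∈ F_2^4.
For each, compute codeword c = mG in F_2^6, then tally its weight.
  m = 0000 → c = 000000, weight = 0.
  m = 1000 → c = 000010, weight = 1.
  m = 0100 → c = 100010, weight = 2.
  m = 1100 → c = 100000, weight = 1.
  m = 0010 → c = 001010, weight = 2.
  m = 1010 → c = 001000, weight = 1.
  m = 0110 → c = 101000, weight = 2.
  m = 1110 → c = 101010, weight = 3.
  m = 0001 → c = 111001, weight = 4.
  m = 1001 → c = 111011, weight = 5.
  m = 0101 → c = 011011, weight = 4.
  m = 1101 → c = 011001, weight = 3.
  m = 0011 → c = 110011, weight = 4.
  m = 1011 → c = 110001, weight = 3.
  m = 0111 → c = 010001, weight = 2.
  m = 1111 → c = 010011, weight = 3.
Tally weights:
  weight 0: 1 codewords.
  weight 1: 3 codewords.
  weight 2: 4 codewords.
  weight 3: 4 codewords.
  weight 4: 3 codewords.
  weight 5: 1 codewords.
Minimum distance d = smallest w > 0 with A_w > 0 = 1.
Sanity: Σ A_w = 16 = 2^4 = 16 ✓.


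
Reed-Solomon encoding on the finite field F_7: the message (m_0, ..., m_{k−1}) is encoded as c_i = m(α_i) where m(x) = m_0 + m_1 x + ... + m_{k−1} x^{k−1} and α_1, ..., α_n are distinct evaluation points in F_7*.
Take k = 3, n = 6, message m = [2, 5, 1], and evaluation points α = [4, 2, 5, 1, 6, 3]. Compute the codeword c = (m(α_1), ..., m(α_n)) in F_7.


c = [3, 2, 3, 1, 5, 5]

Message polynomial: m(x) = 2 + 5·x + 1·x^2 (mod 7).
For each evaluation point α_i, compute m(α_i) mod 7:
  α_1 = 4: Horner steps 1 → 2 → 3, so m(4) = 3.
  α_2 = 2: Horner steps 1 → 0 → 2, so m(2) = 2.
  α_3 = 5: Horner steps 1 → 3 → 3, so m(5) = 3.
  α_4 = 1: Horner steps 1 → 6 → 1, so m(1) = 1.
  α_5 = 6: Horner steps 1 → 4 → 5, so m(6) = 5.
  α_6 = 3: Horner steps 1 → 1 → 5, so m(3) = 5.
Codeword c = [3, 2, 3, 1, 5, 5] ∈ F_7^6.


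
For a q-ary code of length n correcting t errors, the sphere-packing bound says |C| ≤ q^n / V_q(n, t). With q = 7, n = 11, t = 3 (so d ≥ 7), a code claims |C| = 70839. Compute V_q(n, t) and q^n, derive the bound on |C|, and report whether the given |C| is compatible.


V_q(n, t) = 37687, q^n = 1977326743, Hamming bound = 52467, |C| = 70839 > bound (violated).

Step 1: Compute V_q(n, t) = Σ_{j=0}^3 C(n, j) (q−1)^j.
  j = 0: C(11,0)·(6)^0 = 1·1 = 1.
  j = 1: C(11,1)·(6)^1 = 11·6 = 66.
  j = 2: C(11,2)·(6)^2 = 55·36 = 1980.
  j = 3: C(11,3)·(6)^3 = 165·216 = 35640.
  V_q(n, t) = 1 + 66 + 1980 + 35640 = 37687.
Step 2: q^n = 7^11 = 1977326743.
Step 3: Hamming bound ⌊q^n / V_q(n,t)⌋ = ⌊1977326743/37687⌋ = 52467.
Step 4: Compare |C| = 70839 to 52467: violated.
The claimed |C| lies above the Hamming bound, so no 7-ary code of length 11 with d ≥ 7 can have 70839 codewords.


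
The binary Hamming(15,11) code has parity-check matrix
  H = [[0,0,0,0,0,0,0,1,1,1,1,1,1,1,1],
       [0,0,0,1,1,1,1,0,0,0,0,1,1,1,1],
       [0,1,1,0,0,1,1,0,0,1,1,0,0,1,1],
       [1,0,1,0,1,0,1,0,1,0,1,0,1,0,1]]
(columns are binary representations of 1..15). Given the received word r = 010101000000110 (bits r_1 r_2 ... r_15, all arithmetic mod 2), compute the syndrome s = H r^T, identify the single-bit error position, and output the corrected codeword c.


s = (0, 0, 1, 1)^T, error position = 3, corrected codeword c = 011101000000110

Compute s = H r^T mod 2 one row at a time:
  s_1 = 0 + 0 + 0 + 0 + 0 + 1 + 1 + 0 = 2 ≡ 0 (mod 2).
  s_2 = 1 + 0 + 1 + 0 + 0 + 1 + 1 + 0 = 4 ≡ 0 (mod 2).
  s_3 = 1 + 0 + 1 + 0 + 0 + 0 + 1 + 0 = 3 ≡ 1 (mod 2).
  s_4 = 0 + 0 + 0 + 0 + 0 + 0 + 1 + 0 = 1 ≡ 1 (mod 2).
s = (0, 0, 1, 1)^T — this equals column 3 of H (binary 0011), so error is at position 3.
Correct: flip bit 3 of r = 010101000000110 to get c = 011101000000110.


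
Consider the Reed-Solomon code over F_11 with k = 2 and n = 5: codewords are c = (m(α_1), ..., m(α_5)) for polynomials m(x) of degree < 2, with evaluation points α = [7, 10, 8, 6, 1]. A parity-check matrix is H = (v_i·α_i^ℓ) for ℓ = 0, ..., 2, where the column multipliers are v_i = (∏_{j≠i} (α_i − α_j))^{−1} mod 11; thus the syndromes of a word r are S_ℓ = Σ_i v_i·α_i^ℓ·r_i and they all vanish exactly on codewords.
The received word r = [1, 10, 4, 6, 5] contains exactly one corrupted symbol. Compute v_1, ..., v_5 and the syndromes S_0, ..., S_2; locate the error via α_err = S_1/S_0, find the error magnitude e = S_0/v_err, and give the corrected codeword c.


S = (2, 1, 6), error at position 4, error magnitude e = 8, c = [1, 10, 4, 9, 5].

Step 1: column multipliers v_i = (∏_{j≠i}(α_i − α_j))^{−1} mod 11.
  i = 1 (α = 7): (7−10)(7−8)(7−6)(7−1) = (−3)·(−1)·1·6 = 18 ≡ 7, so v_1 = 7^{−1} = 8 (mod 11).
  i = 2 (α = 10): (10−7)(10−8)(10−6)(10−1) = 3·2·4·9 = 216 ≡ 7, so v_2 = 7^{−1} = 8 (mod 11).
  i = 3 (α = 8): (8−7)(8−10)(8−6)(8−1) = 1·(−2)·2·7 = −28 ≡ 5, so v_3 = 5^{−1} = 9 (mod 11).
  i = 4 (α = 6): (6−7)(6−10)(6−8)(6−1) = (−1)·(−4)·(−2)·5 = −40 ≡ 4, so v_4 = 4^{−1} = 3 (mod 11).
  i = 5 (α = 1): (1−7)(1−10)(1−8)(1−6) = (−6)·(−9)·(−7)·(−5) = 1890 ≡ 9, so v_5 = 9^{−1} = 5 (mod 11).
  v = [8, 8, 9, 3, 5].
Step 2: syndromes of r = [1, 10, 4, 6, 5] (all sums mod 11).
  S_0 = Σ v_i r_i = 8·1 + 8·10 + 9·4 + 3·6 + 5·5 = 167 ≡ 2.
  S_1 = Σ v_i α_i r_i = 8·7·1 + 8·10·10 + 9·8·4 + 3·6·6 + 5·1·5 = 1277 ≡ 1.
  α_i^2 mod 11 = [5, 1, 9, 3, 1].
  S_2 = Σ v_i α_i^2 r_i = 8·5·1 + 8·1·10 + 9·9·4 + 3·3·6 + 5·1·5 = 523 ≡ 6.
  S = (2, 1, 6) ≠ 0, so r is not a codeword (an error is present).
Step 3: locate the error. For a single error e at position i, S_ℓ = v_i·e·α_i^ℓ, so α_err = S_1/S_0.
  S_0^{−1} = 2^{−1} = 6 (mod 11), so α_err = 1·6 = 6 ≡ 6 = α_4. Error position i = 4.
  Consistency check: S_2/S_1 = 6·1 = 6 ≡ 6 = α_err ✓ (single-error assumption holds).
Step 4: error magnitude e = S_0/v_4 = S_0·∏_{j≠4}(α_4 − α_j) = 2·4 = 8 ≡ 8 (mod 11).
Step 5: correct position 4: c_4 = r_4 − e = 6 − 8 ≡ 9 (mod 11). Hence c = [1, 10, 4, 9, 5].
  Check: interpolating c through the α_i gives m(x) = 2 + 3·x (degree < 2) with m(α_i) = c_i for every i, so c is indeed a codeword.


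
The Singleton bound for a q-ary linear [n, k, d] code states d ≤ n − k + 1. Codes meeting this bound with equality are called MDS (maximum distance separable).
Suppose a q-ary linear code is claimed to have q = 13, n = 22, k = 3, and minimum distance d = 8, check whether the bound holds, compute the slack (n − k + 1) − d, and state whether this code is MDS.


Singleton RHS = n − k + 1 = 20, slack = 12, bound satisfied, not MDS.

Singleton bound: d ≤ n − k + 1.
Here n = 22, k = 3, so n − k + 1 = 20.
Given d = 8, check d ≤ 20: YES.
Slack = (n − k + 1) − d = 12.
The code is NOT MDS (slack = 12 > 0).
Description: the claimed parameters are [22, 3, 8]_13; such a code would be non-MDS.


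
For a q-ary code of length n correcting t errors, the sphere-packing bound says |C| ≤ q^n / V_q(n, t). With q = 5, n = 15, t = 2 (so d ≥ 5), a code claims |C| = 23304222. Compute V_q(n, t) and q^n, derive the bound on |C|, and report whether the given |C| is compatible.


V_q(n, t) = 1741, q^n = 30517578125, Hamming bound = 17528764, |C| = 23304222 > bound (violated).

Step 1: Compute V_q(n, t) = Σ_{j=0}^2 C(n, j) (q−1)^j.
  j = 0: C(15,0)·(4)^0 = 1·1 = 1.
  j = 1: C(15,1)·(4)^1 = 15·4 = 60.
  j = 2: C(15,2)·(4)^2 = 105·16 = 1680.
  V_q(n, t) = 1 + 60 + 1680 = 1741.
Step 2: q^n = 5^15 = 30517578125.
Step 3: Hamming bound ⌊q^n / V_q(n,t)⌋ = ⌊30517578125/1741⌋ = 17528764.
Step 4: Compare |C| = 23304222 to 17528764: violated.
The claimed |C| lies above the Hamming bound, so no 5-ary code of length 15 with d ≥ 5 can have 23304222 codewords.


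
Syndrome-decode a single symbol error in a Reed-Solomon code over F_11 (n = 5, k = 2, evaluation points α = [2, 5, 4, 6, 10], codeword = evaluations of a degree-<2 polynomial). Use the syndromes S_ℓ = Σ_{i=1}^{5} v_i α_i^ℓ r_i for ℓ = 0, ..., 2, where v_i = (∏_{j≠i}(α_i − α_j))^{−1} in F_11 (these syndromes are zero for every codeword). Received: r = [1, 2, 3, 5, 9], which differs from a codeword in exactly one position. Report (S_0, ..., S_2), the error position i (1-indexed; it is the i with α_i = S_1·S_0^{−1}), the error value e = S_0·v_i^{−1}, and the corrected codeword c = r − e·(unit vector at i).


S = (5, 3, 4), error at position 2, error magnitude e = 9, c = [1, 4, 3, 5, 9].

Step 1: column multipliers v_i = (∏_{j≠i}(α_i − α_j))^{−1} mod 11.
  i = 1 (α = 2): (2−5)(2−4)(2−6)(2−10) = (−3)·(−2)·(−4)·(−8) = 192 ≡ 5, so v_1 = 5^{−1} = 9 (mod 11).
  i = 2 (α = 5): (5−2)(5−4)(5−6)(5−10) = 3·1·(−1)·(−5) = 15 ≡ 4, so v_2 = 4^{−1} = 3 (mod 11).
  i = 3 (α = 4): (4−2)(4−5)(4−6)(4−10) = 2·(−1)·(−2)·(−6) = −24 ≡ 9, so v_3 = 9^{−1} = 5 (mod 11).
  i = 4 (α = 6): (6−2)(6−5)(6−4)(6−10) = 4·1·2·(−4) = −32 ≡ 1, so v_4 = 1^{−1} = 1 (mod 11).
  i = 5 (α = 10): (10−2)(10−5)(10−4)(10−6) = 8·5·6·4 = 960 ≡ 3, so v_5 = 3^{−1} = 4 (mod 11).
  v = [9, 3, 5, 1, 4].
Step 2: syndromes of r = [1, 2, 3, 5, 9] (all sums mod 11).
  S_0 = Σ v_i r_i = 9·1 + 3·2 + 5·3 + 1·5 + 4·9 = 71 ≡ 5.
  S_1 = Σ v_i α_i r_i = 9·2·1 + 3·5·2 + 5·4·3 + 1·6·5 + 4·10·9 = 498 ≡ 3.
  α_i^2 mod 11 = [4, 3, 5, 3, 1].
  S_2 = Σ v_i α_i^2 r_i = 9·4·1 + 3·3·2 + 5·5·3 + 1·3·5 + 4·1·9 = 180 ≡ 4.
  S = (5, 3, 4) ≠ 0, so r is not a codeword (an error is present).
Step 3: locate the error. For a single error e at position i, S_ℓ = v_i·e·α_i^ℓ, so α_err = S_1/S_0.
  S_0^{−1} = 5^{−1} = 9 (mod 11), so α_err = 3·9 = 27 ≡ 5 = α_2. Error position i = 2.
  Consistency check: S_2/S_1 = 4·4 = 16 ≡ 5 = α_err ✓ (single-error assumption holds).
Step 4: error magnitude e = S_0/v_2 = S_0·∏_{j≠2}(α_2 − α_j) = 5·4 = 20 ≡ 9 (mod 11).
Step 5: correct position 2: c_2 = r_2 − e = 2 − 9 ≡ 4 (mod 11). Hence c = [1, 4, 3, 5, 9].
  Check: interpolating c through the α_i gives m(x) = 10 + 1·x (degree < 2) with m(α_i) = c_i for every i, so c is indeed a codeword.


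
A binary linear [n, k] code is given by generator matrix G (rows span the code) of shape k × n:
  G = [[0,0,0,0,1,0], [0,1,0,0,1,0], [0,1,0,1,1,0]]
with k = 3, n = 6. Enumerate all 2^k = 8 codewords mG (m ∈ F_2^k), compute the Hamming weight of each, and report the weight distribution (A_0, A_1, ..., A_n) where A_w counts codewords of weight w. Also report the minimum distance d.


Weight distribution: A_0 = 1, A_1 = 3, A_2 = 3, A_3 = 1. Minimum distance d = 1.

Enumerate all 2^3 = 8 messages m ∈ F_2^3.
For each, compute codeword c = mG in F_2^6, then tally its weight.
  m = 000 → c = 000000, weight = 0.
  m = 100 → c = 000010, weight = 1.
  m = 010 → c = 010010, weight = 2.
  m = 110 → c = 010000, weight = 1.
  m = 001 → c = 010110, weight = 3.
  m = 101 → c = 010100, weight = 2.
  m = 011 → c = 000100, weight = 1.
  m = 111 → c = 000110, weight = 2.
Tally weights:
  weight 0: 1 codewords.
  weight 1: 3 codewords.
  weight 2: 3 codewords.
  weight 3: 1 codewords.
Minimum distance d = smallest w > 0 with A_w > 0 = 1.
Sanity: Σ A_w = 8 = 2^3 = 8 ✓.


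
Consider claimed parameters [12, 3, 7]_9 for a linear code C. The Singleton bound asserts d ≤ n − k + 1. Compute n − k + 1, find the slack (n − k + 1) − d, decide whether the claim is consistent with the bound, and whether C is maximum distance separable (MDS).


Singleton RHS = n − k + 1 = 10, slack = 3, bound satisfied, not MDS.

Singleton bound: d ≤ n − k + 1.
Here n = 12, k = 3, so n − k + 1 = 10.
Given d = 7, check d ≤ 10: YES.
Slack = (n − k + 1) − d = 3.
The code is NOT MDS (slack = 3 > 0).
Description: the claimed parameters are [12, 3, 7]_9; such a code would be non-MDS.


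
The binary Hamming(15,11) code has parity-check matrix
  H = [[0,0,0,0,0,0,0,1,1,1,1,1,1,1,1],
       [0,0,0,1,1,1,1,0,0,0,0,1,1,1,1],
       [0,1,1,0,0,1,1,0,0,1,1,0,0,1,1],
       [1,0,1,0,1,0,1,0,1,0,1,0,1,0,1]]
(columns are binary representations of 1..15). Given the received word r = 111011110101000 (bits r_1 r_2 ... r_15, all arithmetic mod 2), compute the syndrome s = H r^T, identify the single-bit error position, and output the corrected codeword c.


s = (1, 0, 1, 0)^T, error position = 10, corrected codeword c = 111011110001000

Compute s = H r^T mod 2 one row at a time:
  s_1 = 1 + 0 + 1 + 0 + 1 + 0 + 0 + 0 = 3 ≡ 1 (mod 2).
  s_2 = 0 + 1 + 1 + 1 + 1 + 0 + 0 + 0 = 4 ≡ 0 (mod 2).
  s_3 = 1 + 1 + 1 + 1 + 1 + 0 + 0 + 0 = 5 ≡ 1 (mod 2).
  s_4 = 1 + 1 + 1 + 1 + 0 + 0 + 0 + 0 = 4 ≡ 0 (mod 2).
s = (1, 0, 1, 0)^T — this equals column 10 of H (binary 1010), so error is at position 10.
Correct: flip bit 10 of r = 111011110101000 to get c = 111011110001000.


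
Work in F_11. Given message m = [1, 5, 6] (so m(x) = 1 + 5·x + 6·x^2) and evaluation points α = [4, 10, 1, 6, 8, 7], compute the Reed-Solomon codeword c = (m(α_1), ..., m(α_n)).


c = [7, 2, 1, 5, 7, 0]

Message polynomial: m(x) = 1 + 5·x + 6·x^2 (mod 11).
For each evaluation point α_i, compute m(α_i) mod 11:
  α_1 = 4: Horner steps 6 → 7 → 7, so m(4) = 7.
  α_2 = 10: Horner steps 6 → 10 → 2, so m(10) = 2.
  α_3 = 1: Horner steps 6 → 0 → 1, so m(1) = 1.
  α_4 = 6: Horner steps 6 → 8 → 5, so m(6) = 5.
  α_5 = 8: Horner steps 6 → 9 → 7, so m(8) = 7.
  α_6 = 7: Horner steps 6 → 3 → 0, so m(7) = 0.
Codeword c = [7, 2, 1, 5, 7, 0] ∈ F_11^6.


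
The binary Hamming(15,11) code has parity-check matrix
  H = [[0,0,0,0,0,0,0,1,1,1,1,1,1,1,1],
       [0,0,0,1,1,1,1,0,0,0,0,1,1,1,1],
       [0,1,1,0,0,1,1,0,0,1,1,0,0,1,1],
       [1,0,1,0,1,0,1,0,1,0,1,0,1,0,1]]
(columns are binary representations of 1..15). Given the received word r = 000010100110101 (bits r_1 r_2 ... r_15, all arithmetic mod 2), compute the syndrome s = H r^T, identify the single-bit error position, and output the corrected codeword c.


s = (0, 0, 0, 1)^T, error position = 1, corrected codeword c = 100010100110101

Compute s = H r^T mod 2 one row at a time:
  s_1 = 0 + 0 + 1 + 1 + 0 + 1 + 0 + 1 = 4 ≡ 0 (mod 2).
  s_2 = 0 + 1 + 0 + 1 + 0 + 1 + 0 + 1 = 4 ≡ 0 (mod 2).
  s_3 = 0 + 0 + 0 + 1 + 1 + 1 + 0 + 1 = 4 ≡ 0 (mod 2).
  s_4 = 0 + 0 + 1 + 1 + 0 + 1 + 1 + 1 = 5 ≡ 1 (mod 2).
s = (0, 0, 0, 1)^T — this equals column 1 of H (binary 0001), so error is at position 1.
Correct: flip bit 1 of r = 000010100110101 to get c = 100010100110101.


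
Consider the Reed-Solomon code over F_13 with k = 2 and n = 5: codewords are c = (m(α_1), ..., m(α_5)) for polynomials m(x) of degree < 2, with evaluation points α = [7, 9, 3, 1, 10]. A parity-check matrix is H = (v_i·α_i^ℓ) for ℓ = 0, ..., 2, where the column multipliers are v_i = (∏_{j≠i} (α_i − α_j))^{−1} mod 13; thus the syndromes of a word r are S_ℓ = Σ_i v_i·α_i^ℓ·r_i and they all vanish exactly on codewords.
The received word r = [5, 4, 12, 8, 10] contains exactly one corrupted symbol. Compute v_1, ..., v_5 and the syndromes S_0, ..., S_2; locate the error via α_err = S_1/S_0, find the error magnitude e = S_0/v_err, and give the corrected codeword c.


S = (9, 1, 3), error at position 3, error magnitude e = 5, c = [5, 4, 7, 8, 10].

Step 1: column multipliers v_i = (∏_{j≠i}(α_i − α_j))^{−1} mod 13.
  i = 1 (α = 7): (7−9)(7−3)(7−1)(7−10) = (−2)·4·6·(−3) = 144 ≡ 1, so v_1 = 1^{−1} = 1 (mod 13).
  i = 2 (α = 9): (9−7)(9−3)(9−1)(9−10) = 2·6·8·(−1) = −96 ≡ 8, so v_2 = 8^{−1} = 5 (mod 13).
  i = 3 (α = 3): (3−7)(3−9)(3−1)(3−10) = (−4)·(−6)·2·(−7) = −336 ≡ 2, so v_3 = 2^{−1} = 7 (mod 13).
  i = 4 (α = 1): (1−7)(1−9)(1−3)(1−10) = (−6)·(−8)·(−2)·(−9) = 864 ≡ 6, so v_4 = 6^{−1} = 11 (mod 13).
  i = 5 (α = 10): (10−7)(10−9)(10−3)(10−1) = 3·1·7·9 = 189 ≡ 7, so v_5 = 7^{−1} = 2 (mod 13).
  v = [1, 5, 7, 11, 2].
Step 2: syndromes of r = [5, 4, 12, 8, 10] (all sums mod 13).
  S_0 = Σ v_i r_i = 1·5 + 5·4 + 7·12 + 11·8 + 2·10 = 217 ≡ 9.
  S_1 = Σ v_i α_i r_i = 1·7·5 + 5·9·4 + 7·3·12 + 11·1·8 + 2·10·10 = 755 ≡ 1.
  α_i^2 mod 13 = [10, 3, 9, 1, 9].
  S_2 = Σ v_i α_i^2 r_i = 1·10·5 + 5·3·4 + 7·9·12 + 11·1·8 + 2·9·10 = 1134 ≡ 3.
  S = (9, 1, 3) ≠ 0, so r is not a codeword (an error is present).
Step 3: locate the error. For a single error e at position i, S_ℓ = v_i·e·α_i^ℓ, so α_err = S_1/S_0.
  S_0^{−1} = 9^{−1} = 3 (mod 13), so α_err = 1·3 = 3 ≡ 3 = α_3. Error position i = 3.
  Consistency check: S_2/S_1 = 3·1 = 3 ≡ 3 = α_err ✓ (single-error assumption holds).
Step 4: error magnitude e = S_0/v_3 = S_0·∏_{j≠3}(α_3 − α_j) = 9·2 = 18 ≡ 5 (mod 13).
Step 5: correct position 3: c_3 = r_3 − e = 12 − 5 ≡ 7 (mod 13). Hence c = [5, 4, 7, 8, 10].
  Check: interpolating c through the α_i gives m(x) = 2 + 6·x (degree < 2) with m(α_i) = c_i for every i, so c is indeed a codeword.


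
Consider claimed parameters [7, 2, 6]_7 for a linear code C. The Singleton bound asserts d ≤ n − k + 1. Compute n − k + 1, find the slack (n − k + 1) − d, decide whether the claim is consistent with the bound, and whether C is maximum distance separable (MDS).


Singleton RHS = n − k + 1 = 6, slack = 0, bound satisfied, MDS.

Singleton bound: d ≤ n − k + 1.
Here n = 7, k = 2, so n − k + 1 = 6.
Given d = 6, check d ≤ 6: YES.
Slack = (n − k + 1) − d = 0.
The code is MDS (slack = 0).
Description: the claimed parameters are [7, 2, 6]_7; such a code would be MDS (meets Singleton bound).


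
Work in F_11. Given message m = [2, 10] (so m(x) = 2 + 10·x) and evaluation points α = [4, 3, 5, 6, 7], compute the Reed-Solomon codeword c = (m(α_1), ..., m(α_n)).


c = [9, 10, 8, 7, 6]

Message polynomial: m(x) = 2 + 10·x (mod 11).
For each evaluation point α_i, compute m(α_i) mod 11:
  α_1 = 4: Horner steps 10 → 9, so m(4) = 9.
  α_2 = 3: Horner steps 10 → 10, so m(3) = 10.
  α_3 = 5: Horner steps 10 → 8, so m(5) = 8.
  α_4 = 6: Horner steps 10 → 7, so m(6) = 7.
  α_5 = 7: Horner steps 10 → 6, so m(7) = 6.
Codeword c = [9, 10, 8, 7, 6] ∈ F_11^5.


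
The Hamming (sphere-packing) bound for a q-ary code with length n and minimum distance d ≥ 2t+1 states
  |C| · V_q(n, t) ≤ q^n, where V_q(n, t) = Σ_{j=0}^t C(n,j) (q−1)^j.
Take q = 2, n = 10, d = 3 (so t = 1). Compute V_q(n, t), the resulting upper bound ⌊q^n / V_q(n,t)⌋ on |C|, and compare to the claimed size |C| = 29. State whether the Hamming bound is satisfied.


V_q(n, t) = 11, q^n = 1024, Hamming bound = 93, |C| = 29 ≤ bound (satisfied).

Step 1: Compute V_q(n, t) = Σ_{j=0}^1 C(n, j) (q−1)^j.
  j = 0: C(10,0)·(1)^0 = 1·1 = 1.
  j = 1: C(10,1)·(1)^1 = 10·1 = 10.
  V_q(n, t) = 1 + 10 = 11.
Step 2: q^n = 2^10 = 1024.
Step 3: Hamming bound ⌊q^n / V_q(n,t)⌋ = ⌊1024/11⌋ = 93.
Step 4: Compare |C| = 29 to 93: satisfied.
The claimed |C| lies below the Hamming bound.


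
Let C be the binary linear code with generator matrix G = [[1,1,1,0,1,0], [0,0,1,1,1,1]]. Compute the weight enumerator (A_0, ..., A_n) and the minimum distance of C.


Weight distribution: A_0 = 1, A_4 = 3. Minimum distance d = 4.

Enumerate all 2^2 = 4 messages m ∈ F_2^2.
For each, compute codeword c = mG in F_2^6, then tally its weight.
  m = 00 → c = 000000, weight = 0.
  m = 10 → c = 111010, weight = 4.
  m = 01 → c = 001111, weight = 4.
  m = 11 → c = 110101, weight = 4.
Tally weights:
  weight 0: 1 codewords.
  weight 4: 3 codewords.
Minimum distance d = smallest w > 0 with A_w > 0 = 4.
Sanity: Σ A_w = 4 = 2^2 = 4 ✓.


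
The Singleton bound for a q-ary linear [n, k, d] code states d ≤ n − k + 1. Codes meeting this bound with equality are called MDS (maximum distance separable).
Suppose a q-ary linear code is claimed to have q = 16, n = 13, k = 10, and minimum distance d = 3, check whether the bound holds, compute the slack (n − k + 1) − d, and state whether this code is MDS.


Singleton RHS = n − k + 1 = 4, slack = 1, bound satisfied, not MDS.

Singleton bound: d ≤ n − k + 1.
Here n = 13, k = 10, so n − k + 1 = 4.
Given d = 3, check d ≤ 4: YES.
Slack = (n − k + 1) − d = 1.
The code is NOT MDS (slack = 1 > 0).
Description: the claimed parameters are [13, 10, 3]_16; such a code would be non-MDS.
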